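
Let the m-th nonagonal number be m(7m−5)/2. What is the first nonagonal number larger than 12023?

12036

Solve n(7n−5)/2 > 12023 for integer n.
The largest n with value ≤ 12023 is 58 (since 11629 ≤ 12023 < 12036), so the first above is n = 59, value 12036.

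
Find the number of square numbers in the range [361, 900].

12

The n-th square number is n².
Smallest index with value ≥ 361: n = 19 (giving 361).
Largest index with value ≤ 900: n = 30 (giving 900).
Indices 19 through 30: 12 terms.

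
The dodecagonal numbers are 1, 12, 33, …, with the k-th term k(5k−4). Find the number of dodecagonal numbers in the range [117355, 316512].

99

The n-th dodecagonal number is n(5n−4).
Smallest index with value ≥ 117355: n = 154 (giving 117964).
Largest index with value ≤ 316512: n = 252 (giving 316512).
Indices 154 through 252: 99 terms.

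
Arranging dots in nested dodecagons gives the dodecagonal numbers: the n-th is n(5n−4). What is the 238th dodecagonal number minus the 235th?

238·(5·238 − 4) = 282268 and 235·(5·235 − 4) = 275185.
Difference: 282268 − 275185 = 7083.

7083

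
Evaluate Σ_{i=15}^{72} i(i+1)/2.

64264

Σ i(i+1)/2 = (Σi² + Σi) / 2 over i = 15..72.
Σi = 2628 − 105 = 2523 and Σi² = 127020 − 1015 = 126005.
(1·126005 + 1·2523) / 2 = 128528/2 = 64264.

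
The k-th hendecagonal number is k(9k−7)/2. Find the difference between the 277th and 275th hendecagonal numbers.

277·(9·277 − 7)/2 = 344311 and 275·(9·275 − 7)/2 = 339350.
Difference: 344311 − 339350 = 4961.

4961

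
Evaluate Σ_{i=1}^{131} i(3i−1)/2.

Σ i(3i−1)/2 = (3Σi² − Σi) / 2 over i = 1..131.
Σi = 8646 and Σi² = 757966.
(3·757966 − 1·8646) / 2 = 2265252/2 = 1132626.

1132626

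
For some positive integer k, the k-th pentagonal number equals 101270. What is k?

260

Set n(3n−1)/2 = 101270, giving 3n² − n − 202540 = 0.
The discriminant is 1 + 24·101270 = 2430481, and √2430481 = 1559.
So n = (1 + 1559) / 6 = 1560/6 = 260.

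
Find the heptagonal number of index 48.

5688

48·(5·48 − 3)/2 = 48·237/2 = 5688.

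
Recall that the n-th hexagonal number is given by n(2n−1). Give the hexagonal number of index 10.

The 10th hexagonal number is n(2n−1) with n = 10.
10·(2·10 − 1) = 10·19 = 190.

190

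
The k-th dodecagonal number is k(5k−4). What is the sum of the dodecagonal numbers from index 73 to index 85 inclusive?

402467

Σ i(5i−4) = 5Σi² − 4Σi over i = 73..85.
Σi = 3655 − 2628 = 1027 and Σi² = 208335 − 127020 = 81315.
5·81315 − 4·1027 = 402467.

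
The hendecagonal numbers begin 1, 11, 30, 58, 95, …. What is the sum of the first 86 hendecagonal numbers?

Σ i(9i−7)/2 = (9Σi² − 7Σi) / 2 over i = 1..86.
Σi = 3741 and Σi² = 215731.
(9·215731 − 7·3741) / 2 = 1915392/2 = 957696.

957696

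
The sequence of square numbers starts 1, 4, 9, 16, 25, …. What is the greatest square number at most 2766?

2704

Solve n² ≤ 2766 for integer n.
n = 52 gives 2704 ≤ 2766, while n = 53 gives 2809 > 2766; so the answer is 2704.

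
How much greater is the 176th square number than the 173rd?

1047

176² = 30976 and 173² = 29929.
Difference: 30976 − 29929 = 1047.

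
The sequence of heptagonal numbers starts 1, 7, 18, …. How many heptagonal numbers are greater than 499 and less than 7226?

The n-th heptagonal number is n(5n−3)/2.
Smallest index with value > 499: n = 15 (giving 540).
Largest index with value < 7226: n = 54 (giving 7209).
Indices 15 through 54: 40 terms.

40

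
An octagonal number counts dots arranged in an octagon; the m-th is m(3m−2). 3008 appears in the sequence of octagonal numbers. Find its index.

Set n(3n−2) = 3008, giving 3n² − 2n − 3008 = 0.
The discriminant is 4 + 12·3008 = 36100, and √36100 = 190.
So n = (2 + 190) / 6 = 192/6 = 32.
Check: 32·(3·32 − 2) = 3008. ✓

32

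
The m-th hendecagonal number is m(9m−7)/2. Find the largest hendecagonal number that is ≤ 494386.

Solve n(9n−7)/2 ≤ 494386 for integer n.
n = 331 gives 491866 ≤ 494386, while n = 332 gives 494846 > 494386; so the answer is 491866.

491866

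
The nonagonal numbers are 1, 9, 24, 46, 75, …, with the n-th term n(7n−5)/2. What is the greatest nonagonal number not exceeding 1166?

Solve n(7n−5)/2 ≤ 1166 for integer n.
n = 18 gives 1089 ≤ 1166, while n = 19 gives 1216 > 1166; so the answer is 1089.

1089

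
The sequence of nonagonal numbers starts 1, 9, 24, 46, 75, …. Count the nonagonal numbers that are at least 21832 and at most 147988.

The n-th nonagonal number is n(7n−5)/2.
Smallest index with value ≥ 21832: n = 80 (giving 22200).
Largest index with value ≤ 147988: n = 205 (giving 146575).
Indices 80 through 205: 126 terms.

126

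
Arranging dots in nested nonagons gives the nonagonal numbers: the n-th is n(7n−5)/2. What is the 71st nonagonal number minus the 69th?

975

71·(7·71 − 5)/2 = 17466 and 69·(7·69 − 5)/2 = 16491.
Difference: 17466 − 16491 = 975.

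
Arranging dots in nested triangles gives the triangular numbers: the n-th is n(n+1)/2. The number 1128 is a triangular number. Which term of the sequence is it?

Set n(n+1)/2 = 1128, giving n² + n − 2256 = 0.
The discriminant is 1 + 8·1128 = 9025, and √9025 = 95.
So n = (-1 + 95) / 2 = 94/2 = 47.

47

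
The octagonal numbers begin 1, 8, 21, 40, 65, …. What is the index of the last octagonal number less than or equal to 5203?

Solve n(3n−2) ≤ 5203 for integer n.
n = 41 gives 4961 ≤ 5203, while n = 42 gives 5208 > 5203; so the answer is index 41.

41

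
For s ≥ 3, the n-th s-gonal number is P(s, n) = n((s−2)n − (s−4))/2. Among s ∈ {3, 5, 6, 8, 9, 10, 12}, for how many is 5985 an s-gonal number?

s = 3: P(3, 108) = 5886 and P(3, 109) = 5995; 5985 is not s-gonal.
s = 5: P(5, 63) = 5922 and P(5, 64) = 6112; 5985 is not s-gonal.
s = 6: P(6, 54) = 5778 and P(6, 55) = 5995; 5985 is not s-gonal.
s = 8: P(8, 45) = 5985. ✓
s = 9: P(9, 41) = 5781 and P(9, 42) = 6069; 5985 is not s-gonal.
s = 10: P(10, 39) = 5967 and P(10, 40) = 6280; 5985 is not s-gonal.
s = 12: P(12, 35) = 5985. ✓
Hits: s ∈ {8, 12} → 2.

2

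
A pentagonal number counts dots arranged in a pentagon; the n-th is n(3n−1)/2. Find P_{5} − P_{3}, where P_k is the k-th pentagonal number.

23

5·(3·5 − 1)/2 = 35 and 3·(3·3 − 1)/2 = 12.
Difference: 35 − 12 = 23.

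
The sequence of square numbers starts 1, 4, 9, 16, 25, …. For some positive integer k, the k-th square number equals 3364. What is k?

We need n² = 3364, so n = √3364 = 58.

58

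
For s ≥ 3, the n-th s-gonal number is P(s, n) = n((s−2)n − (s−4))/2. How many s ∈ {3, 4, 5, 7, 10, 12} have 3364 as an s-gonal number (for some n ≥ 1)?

1

s = 3: P(3, 81) = 3321 and P(3, 82) = 3403; 3364 is not s-gonal.
s = 4: P(4, 58) = 3364. ✓
s = 5: P(5, 47) = 3290 and P(5, 48) = 3432; 3364 is not s-gonal.
s = 7: P(7, 36) = 3186 and P(7, 37) = 3367; 3364 is not s-gonal.
s = 10: P(10, 29) = 3277 and P(10, 30) = 3510; 3364 is not s-gonal.
s = 12: P(12, 26) = 3276 and P(12, 27) = 3537; 3364 is not s-gonal.
Hits: s ∈ {4} → 1.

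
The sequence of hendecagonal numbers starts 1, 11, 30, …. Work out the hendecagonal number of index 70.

21805

The 70th hendecagonal number is n(9n−7)/2 with n = 70.
70·(9·70 − 7)/2 = 70·623/2 = 21805.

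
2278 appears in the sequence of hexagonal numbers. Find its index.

Set n(2n−1) = 2278, giving 2n² − n − 2278 = 0.
The discriminant is 1 + 8·2278 = 18225, and √18225 = 135.
So n = (1 + 135) / 4 = 136/4 = 34.
Check: 34·(2·34 − 1) = 2278. ✓

34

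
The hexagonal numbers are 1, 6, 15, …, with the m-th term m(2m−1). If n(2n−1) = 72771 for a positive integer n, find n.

Set n(2n−1) = 72771, giving 2n² − n − 72771 = 0.
The discriminant is 1 + 8·72771 = 582169, and √582169 = 763.
So n = (1 + 763) / 4 = 764/4 = 191.

191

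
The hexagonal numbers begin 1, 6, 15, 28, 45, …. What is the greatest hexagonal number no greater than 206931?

205761

Solve n(2n−1) ≤ 206931 for integer n.
n = 321 gives 205761 ≤ 206931, while n = 322 gives 207046 > 206931; so the answer is 205761.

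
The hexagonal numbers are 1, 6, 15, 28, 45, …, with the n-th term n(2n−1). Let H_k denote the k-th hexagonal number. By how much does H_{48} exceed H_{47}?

Consecutive hexagonal numbers differ by 4n − 3: here 4·48 − 3 = 189.

189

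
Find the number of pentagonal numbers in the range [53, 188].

5

The n-th pentagonal number is n(3n−1)/2.
Smallest index with value ≥ 53: n = 7 (giving 70).
Largest index with value ≤ 188: n = 11 (giving 176).
Indices 7 through 11: 5 terms.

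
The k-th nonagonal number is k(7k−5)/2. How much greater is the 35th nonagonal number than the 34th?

239

Consecutive nonagonal numbers differ by 7n − 6: here 7·35 − 6 = 239.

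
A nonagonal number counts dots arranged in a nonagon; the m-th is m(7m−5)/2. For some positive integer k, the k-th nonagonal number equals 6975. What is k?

Set n(7n−5)/2 = 6975, giving 7n² − 5n − 13950 = 0.
The discriminant is 25 + 56·6975 = 390625, and √390625 = 625.
So n = (5 + 625) / 14 = 630/14 = 45.
Check: 45·(7·45 − 5)/2 = 6975. ✓

45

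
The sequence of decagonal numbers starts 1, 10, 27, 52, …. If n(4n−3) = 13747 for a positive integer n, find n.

Set n(4n−3) = 13747, giving 4n² − 3n − 13747 = 0.
The discriminant is 9 + 16·13747 = 219961, and √219961 = 469.
So n = (3 + 469) / 8 = 472/8 = 59.

59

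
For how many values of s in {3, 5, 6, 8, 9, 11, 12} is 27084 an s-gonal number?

s = 3: P(3, 232) = 27028 and P(3, 233) = 27261; 27084 is not s-gonal.
s = 5: P(5, 134) = 26867 and P(5, 135) = 27270; 27084 is not s-gonal.
s = 6: P(6, 116) = 26796 and P(6, 117) = 27261; 27084 is not s-gonal.
s = 8: P(8, 95) = 26885 and P(8, 96) = 27456; 27084 is not s-gonal.
s = 9: P(9, 88) = 26884 and P(9, 89) = 27501; 27084 is not s-gonal.
s = 11: P(11, 77) = 26411 and P(11, 78) = 27105; 27084 is not s-gonal.
s = 12: P(12, 74) = 27084. ✓
Hits: s ∈ {12} → 1.

1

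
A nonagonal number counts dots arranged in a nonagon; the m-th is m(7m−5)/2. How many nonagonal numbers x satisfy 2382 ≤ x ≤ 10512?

The n-th nonagonal number is n(7n−5)/2.
Smallest index with value ≥ 2382: n = 27 (giving 2484).
Largest index with value ≤ 10512: n = 55 (giving 10450).
Indices 27 through 55: 29 terms.

29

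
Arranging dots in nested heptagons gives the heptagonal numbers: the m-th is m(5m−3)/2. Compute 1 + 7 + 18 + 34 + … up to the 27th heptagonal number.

Σ i(5i−3)/2 = (5Σi² − 3Σi) / 2 over i = 1..27.
Σi = 378 and Σi² = 6930.
(5·6930 − 3·378) / 2 = 33516/2 = 16758.

16758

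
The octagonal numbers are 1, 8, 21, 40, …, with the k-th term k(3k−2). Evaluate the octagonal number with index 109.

The 109th octagonal number is n(3n−2) with n = 109.
109·(3·109 − 2) = 109·325 = 35425.

35425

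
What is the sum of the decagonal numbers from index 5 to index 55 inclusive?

223210

Σ i(4i−3) = 4Σi² − 3Σi over i = 5..55.
Σi = 1540 − 10 = 1530 and Σi² = 56980 − 30 = 56950.
4·56950 − 3·1530 = 223210.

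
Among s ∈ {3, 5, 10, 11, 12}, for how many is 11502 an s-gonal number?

s = 3: P(3, 151) = 11476 and P(3, 152) = 11628; 11502 is not s-gonal.
s = 5: P(5, 87) = 11310 and P(5, 88) = 11572; 11502 is not s-gonal.
s = 10: P(10, 54) = 11502. ✓
s = 11: P(11, 50) = 11075 and P(11, 51) = 11526; 11502 is not s-gonal.
s = 12: P(12, 48) = 11328 and P(12, 49) = 11809; 11502 is not s-gonal.
Hits: s ∈ {10} → 1.

1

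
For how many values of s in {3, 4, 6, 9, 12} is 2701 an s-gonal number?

2

s = 3: P(3, 73) = 2701. ✓
s = 4: P(4, 51) = 2601 and P(4, 52) = 2704; 2701 is not s-gonal.
s = 6: P(6, 37) = 2701. ✓
s = 9: P(9, 28) = 2674 and P(9, 29) = 2871; 2701 is not s-gonal.
s = 12: P(12, 23) = 2553 and P(12, 24) = 2784; 2701 is not s-gonal.
Hits: s ∈ {3, 6} → 2.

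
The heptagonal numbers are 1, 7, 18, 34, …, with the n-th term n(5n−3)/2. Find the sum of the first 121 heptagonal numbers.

1483581

Σ i(5i−3)/2 = (5Σi² − 3Σi) / 2 over i = 1..121.
Σi = 7381 and Σi² = 597861.
(5·597861 − 3·7381) / 2 = 2967162/2 = 1483581.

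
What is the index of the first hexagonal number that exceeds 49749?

158

Solve n(2n−1) > 49749 for integer n.
The largest n with value ≤ 49749 is 157 (since 49141 ≤ 49749 < 49770), so the first above is n = 158, value 49770.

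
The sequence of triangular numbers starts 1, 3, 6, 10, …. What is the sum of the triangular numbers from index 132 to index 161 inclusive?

325255

Σ i(i+1)/2 = (Σi² + Σi) / 2 over i = 132..161.
Σi = 13041 − 8646 = 4395 and Σi² = 1404081 − 757966 = 646115.
(1·646115 + 1·4395) / 2 = 650510/2 = 325255.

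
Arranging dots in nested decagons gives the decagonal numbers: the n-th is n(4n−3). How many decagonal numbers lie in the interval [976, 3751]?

The n-th decagonal number is n(4n−3).
Smallest index with value ≥ 976: n = 16 (giving 976).
Largest index with value ≤ 3751: n = 31 (giving 3751).
Indices 16 through 31: 16 terms.

16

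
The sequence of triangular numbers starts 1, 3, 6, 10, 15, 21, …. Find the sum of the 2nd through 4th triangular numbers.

Σ i(i+1)/2 = (Σi² + Σi) / 2 over i = 2..4.
Σi = 10 − 1 = 9 and Σi² = 30 − 1 = 29.
(1·29 + 1·9) / 2 = 38/2 = 19.

19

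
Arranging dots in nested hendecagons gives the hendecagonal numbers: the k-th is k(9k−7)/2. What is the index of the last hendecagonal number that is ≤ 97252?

Solve n(9n−7)/2 ≤ 97252 for integer n.
n = 147 gives 96726 ≤ 97252, while n = 148 gives 98050 > 97252; so the answer is index 147.

147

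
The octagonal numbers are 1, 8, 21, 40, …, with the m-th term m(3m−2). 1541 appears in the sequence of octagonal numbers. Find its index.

Set n(3n−2) = 1541, giving 3n² − 2n − 1541 = 0.
So n = (2 + 136) / 6 = 138/6 = 23.
Check: 23·(3·23 − 2) = 1541. ✓

23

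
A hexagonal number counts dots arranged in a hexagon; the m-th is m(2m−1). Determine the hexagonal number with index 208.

The 208th hexagonal number is n(2n−1) with n = 208.
208·(2·208 − 1) = 208·415 = 86320.

86320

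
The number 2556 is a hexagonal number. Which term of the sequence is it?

Set n(2n−1) = 2556, giving 2n² − n − 2556 = 0.
So n = (1 + 143) / 4 = 144/4 = 36.

36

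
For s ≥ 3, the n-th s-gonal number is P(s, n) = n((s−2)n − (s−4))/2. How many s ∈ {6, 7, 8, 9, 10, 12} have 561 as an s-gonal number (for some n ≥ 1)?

2

s = 6: P(6, 17) = 561. ✓
s = 7: P(7, 15) = 540 and P(7, 16) = 616; 561 is not s-gonal.
s = 8: P(8, 14) = 560 and P(8, 15) = 645; 561 is not s-gonal.
s = 9: P(9, 13) = 559 and P(9, 14) = 651; 561 is not s-gonal.
s = 10: P(10, 12) = 540 and P(10, 13) = 637; 561 is not s-gonal.
s = 12: P(12, 11) = 561. ✓
Hits: s ∈ {6, 12} → 2.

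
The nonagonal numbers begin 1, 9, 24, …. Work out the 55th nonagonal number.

10450

55·(7·55 − 5)/2 = 55·380/2 = 55·190 = 10450.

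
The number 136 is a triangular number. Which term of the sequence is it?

Set n(n+1)/2 = 136, giving n² + n − 272 = 0.
The discriminant is 1 + 8·136 = 1089, and √1089 = 33.
So n = (-1 + 33) / 2 = 32/2 = 16.

16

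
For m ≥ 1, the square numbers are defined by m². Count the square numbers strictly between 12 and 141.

8

The n-th square number is n².
Smallest index with value > 12: n = 4 (giving 16).
Largest index with value < 141: n = 11 (giving 121).
Indices 4 through 11: 8 terms.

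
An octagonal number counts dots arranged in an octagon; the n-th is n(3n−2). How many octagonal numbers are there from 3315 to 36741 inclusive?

78

The n-th octagonal number is n(3n−2).
Smallest index with value ≥ 3315: n = 34 (giving 3400).
Largest index with value ≤ 36741: n = 111 (giving 36741).
Indices 34 through 111: 78 terms.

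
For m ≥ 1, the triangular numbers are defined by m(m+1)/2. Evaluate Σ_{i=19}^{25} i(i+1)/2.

Σ i(i+1)/2 = (Σi² + Σi) / 2 over i = 19..25.
Σi = 325 − 171 = 154 and Σi² = 5525 − 2109 = 3416.
(1·3416 + 1·154) / 2 = 3570/2 = 1785.

1785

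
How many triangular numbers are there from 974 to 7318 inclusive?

77

The n-th triangular number is n(n+1)/2.
Smallest index with value ≥ 974: n = 44 (giving 990).
Largest index with value ≤ 7318: n = 120 (giving 7260).
Indices 44 through 120: 77 terms.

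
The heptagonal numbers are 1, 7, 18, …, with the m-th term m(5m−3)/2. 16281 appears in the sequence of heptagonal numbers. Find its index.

Set n(5n−3)/2 = 16281, giving 5n² − 3n − 32562 = 0.
The discriminant is 9 + 40·16281 = 651249, and √651249 = 807.
So n = (3 + 807) / 10 = 810/10 = 81.
Check: 81·(5·81 − 3)/2 = 16281. ✓

81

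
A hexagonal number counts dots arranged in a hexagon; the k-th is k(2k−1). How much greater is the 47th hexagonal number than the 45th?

366

47·(2·47 − 1) = 4371 and 45·(2·45 − 1) = 4005.
Difference: 4371 − 4005 = 366.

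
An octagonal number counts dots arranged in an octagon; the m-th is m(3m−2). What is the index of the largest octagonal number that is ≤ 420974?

Solve n(3n−2) ≤ 420974 for integer n.
n = 374 gives 418880 ≤ 420974, while n = 375 gives 421125 > 420974; so the answer is index 374.

374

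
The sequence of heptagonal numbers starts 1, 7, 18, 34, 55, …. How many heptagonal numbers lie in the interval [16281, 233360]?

The n-th heptagonal number is n(5n−3)/2.
Smallest index with value ≥ 16281: n = 81 (giving 16281).
Largest index with value ≤ 233360: n = 305 (giving 232105).
Indices 81 through 305: 225 terms.

225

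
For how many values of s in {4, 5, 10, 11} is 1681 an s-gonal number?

s = 4: P(4, 41) = 1681. ✓
s = 5: P(5, 33) = 1617 and P(5, 34) = 1717; 1681 is not s-gonal.
s = 10: P(10, 20) = 1540 and P(10, 21) = 1701; 1681 is not s-gonal.
s = 11: P(11, 19) = 1558 and P(11, 20) = 1730; 1681 is not s-gonal.
Hits: s ∈ {4} → 1.

1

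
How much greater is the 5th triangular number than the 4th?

Consecutive triangular numbers differ by n: T_{5} − T_{4} = 5.

5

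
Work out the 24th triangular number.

300

The 24th triangular number is n(n+1)/2 with n = 24.
24·25/2 = 600/2 = 300.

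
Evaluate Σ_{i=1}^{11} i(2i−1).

946

Σ i(2i−1) = 2Σi² − Σi over i = 1..11.
Σi = 66 and Σi² = 506.
2·506 − 1·66 = 946.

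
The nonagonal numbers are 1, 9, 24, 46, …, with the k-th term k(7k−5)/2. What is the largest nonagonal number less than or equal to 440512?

Solve n(7n−5)/2 ≤ 440512 for integer n.
n = 355 gives 440200 ≤ 440512, while n = 356 gives 442686 > 440512; so the answer is 440200.

440200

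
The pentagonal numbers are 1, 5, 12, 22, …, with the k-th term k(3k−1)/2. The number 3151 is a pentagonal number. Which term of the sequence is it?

46

Set n(3n−1)/2 = 3151, giving 3n² − n − 6302 = 0.
The discriminant is 1 + 24·3151 = 75625, and √75625 = 275.
So n = (1 + 275) / 6 = 276/6 = 46.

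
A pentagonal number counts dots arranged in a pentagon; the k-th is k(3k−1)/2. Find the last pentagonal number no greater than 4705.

4676

Solve n(3n−1)/2 ≤ 4705 for integer n.
n = 56 gives 4676 ≤ 4705, while n = 57 gives 4845 > 4705; so the answer is 4676.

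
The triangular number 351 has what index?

26

Set n(n+1)/2 = 351, giving n² + n − 702 = 0.
So n = (-1 + 53) / 2 = 52/2 = 26.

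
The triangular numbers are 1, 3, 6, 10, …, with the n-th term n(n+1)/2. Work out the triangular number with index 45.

The 45th triangular number is n(n+1)/2 with n = 45.
45·46/2 = 2070/2 = 1035.

1035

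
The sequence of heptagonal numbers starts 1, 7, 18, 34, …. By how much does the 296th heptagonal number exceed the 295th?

Consecutive heptagonal numbers differ by 5n − 4: here 5·296 − 4 = 1476.

1476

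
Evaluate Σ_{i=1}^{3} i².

Σ_{i=1}^{3} i² = 3·4·7/6 = 14.

14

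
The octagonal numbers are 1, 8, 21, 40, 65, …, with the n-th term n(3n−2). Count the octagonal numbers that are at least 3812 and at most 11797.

28

The n-th octagonal number is n(3n−2).
Smallest index with value ≥ 3812: n = 36 (giving 3816).
Largest index with value ≤ 11797: n = 63 (giving 11781).
Indices 36 through 63: 28 terms.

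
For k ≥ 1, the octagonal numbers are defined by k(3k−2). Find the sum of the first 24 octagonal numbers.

14100

Σ i(3i−2) = 3Σi² − 2Σi over i = 1..24.
Σi = 300 and Σi² = 4900.
3·4900 − 2·300 = 14100.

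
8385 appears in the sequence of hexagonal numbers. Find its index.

Set n(2n−1) = 8385, giving 2n² − n − 8385 = 0.
The discriminant is 1 + 8·8385 = 67081, and √67081 = 259.
So n = (1 + 259) / 4 = 260/4 = 65.
Check: 65·(2·65 − 1) = 8385. ✓

65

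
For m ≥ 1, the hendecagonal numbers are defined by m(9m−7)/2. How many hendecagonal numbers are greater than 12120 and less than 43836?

47

The n-th hendecagonal number is n(9n−7)/2.
Smallest index with value > 12120: n = 53 (giving 12455).
Largest index with value < 43836: n = 99 (giving 43758).
Indices 53 through 99: 47 terms.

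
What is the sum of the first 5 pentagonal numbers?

Σ i(3i−1)/2 = (3Σi² − Σi) / 2 over i = 1..5.
Σi = 15 and Σi² = 55.
(3·55 − 1·15) / 2 = 150/2 = 75.

75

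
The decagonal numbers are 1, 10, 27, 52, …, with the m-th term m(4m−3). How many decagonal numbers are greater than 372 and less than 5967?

The n-th decagonal number is n(4n−3).
Smallest index with value > 372: n = 11 (giving 451).
Largest index with value < 5967: n = 38 (giving 5662).
Indices 11 through 38: 28 terms.

28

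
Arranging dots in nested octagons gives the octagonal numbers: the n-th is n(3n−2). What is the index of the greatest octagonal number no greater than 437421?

382

Solve n(3n−2) ≤ 437421 for integer n.
n = 382 gives 437008 ≤ 437421, while n = 383 gives 439301 > 437421; so the answer is index 382.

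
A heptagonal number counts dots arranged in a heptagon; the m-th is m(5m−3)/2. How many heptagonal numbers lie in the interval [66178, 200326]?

121

The n-th heptagonal number is n(5n−3)/2.
Smallest index with value ≥ 66178: n = 163 (giving 66178).
Largest index with value ≤ 200326: n = 283 (giving 199798).
Indices 163 through 283: 121 terms.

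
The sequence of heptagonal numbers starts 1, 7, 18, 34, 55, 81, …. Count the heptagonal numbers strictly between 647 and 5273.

The n-th heptagonal number is n(5n−3)/2.
Smallest index with value > 647: n = 17 (giving 697).
Largest index with value < 5273: n = 46 (giving 5221).
Indices 17 through 46: 30 terms.

30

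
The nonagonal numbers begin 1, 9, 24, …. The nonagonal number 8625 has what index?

50

Set n(7n−5)/2 = 8625, giving 7n² − 5n − 17250 = 0.
So n = (5 + 695) / 14 = 700/14 = 50.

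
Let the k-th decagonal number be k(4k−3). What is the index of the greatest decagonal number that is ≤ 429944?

Solve n(4n−3) ≤ 429944 for integer n.
n = 328 gives 429352 ≤ 429944, while n = 329 gives 431977 > 429944; so the answer is index 328.

328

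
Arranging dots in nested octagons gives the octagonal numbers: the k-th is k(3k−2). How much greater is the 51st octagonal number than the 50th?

301

Consecutive octagonal numbers differ by 6n − 5: here 6·51 − 5 = 301.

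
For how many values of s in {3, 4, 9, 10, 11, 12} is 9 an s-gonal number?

s = 3: P(3, 3) = 6 and P(3, 4) = 10; 9 is not s-gonal.
s = 4: P(4, 3) = 9. ✓
s = 9: P(9, 2) = 9. ✓
s = 10: P(10, 1) = 1 and P(10, 2) = 10; 9 is not s-gonal.
s = 11: P(11, 1) = 1 and P(11, 2) = 11; 9 is not s-gonal.
s = 12: P(12, 1) = 1 and P(12, 2) = 12; 9 is not s-gonal.
Hits: s ∈ {4, 9} → 2.

2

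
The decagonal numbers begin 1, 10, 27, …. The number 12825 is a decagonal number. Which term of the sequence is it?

57

Set n(4n−3) = 12825, giving 4n² − 3n − 12825 = 0.
So n = (3 + 453) / 8 = 456/8 = 57.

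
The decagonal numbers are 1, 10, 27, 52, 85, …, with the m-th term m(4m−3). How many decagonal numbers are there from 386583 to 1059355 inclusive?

The n-th decagonal number is n(4n−3).
Smallest index with value ≥ 386583: n = 312 (giving 388440).
Largest index with value ≤ 1059355: n = 515 (giving 1059355).
Indices 312 through 515: 204 terms.

204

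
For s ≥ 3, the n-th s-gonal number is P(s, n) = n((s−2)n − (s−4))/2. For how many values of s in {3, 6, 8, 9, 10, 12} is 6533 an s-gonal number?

s = 3: P(3, 113) = 6441 and P(3, 114) = 6555; 6533 is not s-gonal.
s = 6: P(6, 57) = 6441 and P(6, 58) = 6670; 6533 is not s-gonal.
s = 8: P(8, 47) = 6533. ✓
s = 9: P(9, 43) = 6364 and P(9, 44) = 6666; 6533 is not s-gonal.
s = 10: P(10, 40) = 6280 and P(10, 41) = 6601; 6533 is not s-gonal.
s = 12: P(12, 36) = 6336 and P(12, 37) = 6697; 6533 is not s-gonal.
Hits: s ∈ {8} → 1.

1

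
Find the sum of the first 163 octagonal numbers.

4343950

Σ i(3i−2) = 3Σi² − 2Σi over i = 1..163.
Σi = 13366 and Σi² = 1456894.
3·1456894 − 2·13366 = 4343950.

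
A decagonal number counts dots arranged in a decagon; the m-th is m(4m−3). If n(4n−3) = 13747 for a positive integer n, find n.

59

Set n(4n−3) = 13747, giving 4n² − 3n − 13747 = 0.
The discriminant is 9 + 16·13747 = 219961, and √219961 = 469.
So n = (3 + 469) / 8 = 472/8 = 59.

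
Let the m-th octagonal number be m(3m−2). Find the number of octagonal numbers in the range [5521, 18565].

The n-th octagonal number is n(3n−2).
Smallest index with value ≥ 5521: n = 44 (giving 5720).
Largest index with value ≤ 18565: n = 79 (giving 18565).
Indices 44 through 79: 36 terms.

36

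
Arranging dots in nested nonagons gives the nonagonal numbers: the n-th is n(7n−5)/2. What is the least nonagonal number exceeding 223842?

Solve n(7n−5)/2 > 223842 for integer n.
The largest n with value ≤ 223842 is 253 (since 223399 ≤ 223842 < 225171), so the first above is n = 254, value 225171.

225171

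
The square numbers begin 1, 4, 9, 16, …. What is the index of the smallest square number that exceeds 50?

Solve n² > 50 for integer n.
The largest n with value ≤ 50 is 7 (since 49 ≤ 50 < 64), so the first above is n = 8, value 64.

8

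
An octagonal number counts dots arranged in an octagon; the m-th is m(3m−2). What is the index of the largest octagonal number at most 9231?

Solve n(3n−2) ≤ 9231 for integer n.
n = 55 gives 8965 ≤ 9231, while n = 56 gives 9296 > 9231; so the answer is index 55.

55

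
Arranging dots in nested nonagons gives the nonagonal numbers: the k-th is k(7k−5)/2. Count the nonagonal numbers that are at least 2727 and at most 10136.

26

The n-th nonagonal number is n(7n−5)/2.
Smallest index with value ≥ 2727: n = 29 (giving 2871).
Largest index with value ≤ 10136: n = 54 (giving 10071).
Indices 29 through 54: 26 terms.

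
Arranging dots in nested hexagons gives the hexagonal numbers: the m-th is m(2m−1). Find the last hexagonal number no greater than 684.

630

Solve n(2n−1) ≤ 684 for integer n.
n = 18 gives 630 ≤ 684, while n = 19 gives 703 > 684; so the answer is 630.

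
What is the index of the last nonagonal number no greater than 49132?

Solve n(7n−5)/2 ≤ 49132 for integer n.
n = 118 gives 48439 ≤ 49132, while n = 119 gives 49266 > 49132; so the answer is index 118.

118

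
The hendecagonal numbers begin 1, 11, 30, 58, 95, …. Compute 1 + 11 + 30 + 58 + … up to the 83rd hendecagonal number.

861042

Σ i(9i−7)/2 = (9Σi² − 7Σi) / 2 over i = 1..83.
Σi = 3486 and Σi² = 194054.
(9·194054 − 7·3486) / 2 = 1722084/2 = 861042.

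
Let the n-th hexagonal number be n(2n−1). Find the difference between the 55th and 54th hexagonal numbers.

217

Consecutive hexagonal numbers differ by 4n − 3: here 4·55 − 3 = 217.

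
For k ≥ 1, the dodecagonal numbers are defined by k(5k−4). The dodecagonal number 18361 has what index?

Set n(5n−4) = 18361, giving 5n² − 4n − 18361 = 0.
So n = (4 + 606) / 10 = 610/10 = 61.

61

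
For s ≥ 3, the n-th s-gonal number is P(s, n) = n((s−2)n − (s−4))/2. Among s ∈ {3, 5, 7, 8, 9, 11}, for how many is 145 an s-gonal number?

s = 3: P(3, 16) = 136 and P(3, 17) = 153; 145 is not s-gonal.
s = 5: P(5, 10) = 145. ✓
s = 7: P(7, 7) = 112 and P(7, 8) = 148; 145 is not s-gonal.
s = 8: P(8, 7) = 133 and P(8, 8) = 176; 145 is not s-gonal.
s = 9: P(9, 6) = 111 and P(9, 7) = 154; 145 is not s-gonal.
s = 11: P(11, 6) = 141 and P(11, 7) = 196; 145 is not s-gonal.
Hits: s ∈ {5} → 1.

1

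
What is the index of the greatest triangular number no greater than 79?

12

Solve n(n+1)/2 ≤ 79 for integer n.
n = 12 gives 78 ≤ 79, while n = 13 gives 91 > 79; so the answer is index 12.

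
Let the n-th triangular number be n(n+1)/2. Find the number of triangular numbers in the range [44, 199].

The n-th triangular number is n(n+1)/2.
Smallest index with value ≥ 44: n = 9 (giving 45).
Largest index with value ≤ 199: n = 19 (giving 190).
Indices 9 through 19: 11 terms.

11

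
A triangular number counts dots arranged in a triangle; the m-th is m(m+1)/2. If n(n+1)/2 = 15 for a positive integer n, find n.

Set n(n+1)/2 = 15, giving n² + n − 30 = 0.
The discriminant is 1 + 8·15 = 121, and √121 = 11.
So n = (-1 + 11) / 2 = 10/2 = 5.

5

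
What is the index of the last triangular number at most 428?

28

Solve n(n+1)/2 ≤ 428 for integer n.
n = 28 gives 406 ≤ 428, while n = 29 gives 435 > 428; so the answer is index 28.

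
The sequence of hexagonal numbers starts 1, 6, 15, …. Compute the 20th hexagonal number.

780

The 20th hexagonal number is n(2n−1) with n = 20.
20·(2·20 − 1) = 20·39 = 780.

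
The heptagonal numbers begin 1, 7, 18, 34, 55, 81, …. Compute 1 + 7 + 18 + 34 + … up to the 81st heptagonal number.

446121

Σ i(5i−3)/2 = (5Σi² − 3Σi) / 2 over i = 1..81.
Σi = 3321 and Σi² = 180441.
(5·180441 − 3·3321) / 2 = 892242/2 = 446121.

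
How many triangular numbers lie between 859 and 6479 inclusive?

The n-th triangular number is n(n+1)/2.
Smallest index with value ≥ 859: n = 41 (giving 861).
Largest index with value ≤ 6479: n = 113 (giving 6441).
Indices 41 through 113: 73 terms.

73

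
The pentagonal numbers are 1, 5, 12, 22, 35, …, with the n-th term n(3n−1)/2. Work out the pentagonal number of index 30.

1335

The 30th pentagonal number is n(3n−1)/2 with n = 30.
30·(3·30 − 1)/2 = 30·89/2 = 1335.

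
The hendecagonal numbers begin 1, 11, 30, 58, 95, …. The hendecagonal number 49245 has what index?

Set n(9n−7)/2 = 49245, giving 9n² − 7n − 98490 = 0.
The discriminant is 49 + 72·49245 = 3545689, and √3545689 = 1883.
So n = (7 + 1883) / 18 = 1890/18 = 105.
Check: 105·(9·105 − 7)/2 = 49245. ✓

105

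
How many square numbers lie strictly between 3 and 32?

4

The n-th square number is n².
Smallest index with value > 3: n = 2 (giving 4).
Largest index with value < 32: n = 5 (giving 25).
Indices 2 through 5: 4 terms.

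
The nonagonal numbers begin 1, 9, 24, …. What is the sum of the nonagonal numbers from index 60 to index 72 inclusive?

196690

Σ i(7i−5)/2 = (7Σi² − 5Σi) / 2 over i = 60..72.
Σi = 2628 − 1770 = 858 and Σi² = 127020 − 70210 = 56810.
(7·56810 − 5·858) / 2 = 393380/2 = 196690.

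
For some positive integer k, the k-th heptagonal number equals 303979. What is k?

Set n(5n−3)/2 = 303979, giving 5n² − 3n − 607958 = 0.
The discriminant is 9 + 40·303979 = 12159169, and √12159169 = 3487.
So n = (3 + 3487) / 10 = 3490/10 = 349.

349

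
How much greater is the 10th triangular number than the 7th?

27

10·11/2 = 55 and 7·8/2 = 28.
Difference: 55 − 28 = 27.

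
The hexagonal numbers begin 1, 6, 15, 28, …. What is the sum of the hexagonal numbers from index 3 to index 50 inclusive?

84568

Σ i(2i−1) = 2Σi² − Σi over i = 3..50.
Σi = 1275 − 3 = 1272 and Σi² = 42925 − 5 = 42920.
2·42920 − 1·1272 = 84568.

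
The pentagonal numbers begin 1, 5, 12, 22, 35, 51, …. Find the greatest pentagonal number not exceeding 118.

117

Solve n(3n−1)/2 ≤ 118 for integer n.
n = 9 gives 117 ≤ 118, while n = 10 gives 145 > 118; so the answer is 117.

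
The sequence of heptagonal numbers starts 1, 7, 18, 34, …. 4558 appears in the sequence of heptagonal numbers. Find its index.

Set n(5n−3)/2 = 4558, giving 5n² − 3n − 9116 = 0.
The discriminant is 9 + 40·4558 = 182329, and √182329 = 427.
So n = (3 + 427) / 10 = 430/10 = 43.

43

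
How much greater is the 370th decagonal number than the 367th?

370·(4·370 − 3) = 546490 and 367·(4·367 − 3) = 537655.
Difference: 546490 − 537655 = 8835.

8835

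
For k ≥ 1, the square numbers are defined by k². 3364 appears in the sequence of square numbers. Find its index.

58

We need n² = 3364, so n = √3364 = 58.
Check: 58² = 3364. ✓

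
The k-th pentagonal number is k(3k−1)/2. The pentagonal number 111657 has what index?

273

Set n(3n−1)/2 = 111657, giving 3n² − n − 223314 = 0.
The discriminant is 1 + 24·111657 = 2679769, and √2679769 = 1637.
So n = (1 + 1637) / 6 = 1638/6 = 273.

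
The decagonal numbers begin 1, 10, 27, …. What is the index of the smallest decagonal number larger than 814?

Solve n(4n−3) > 814 for integer n.
The largest n with value ≤ 814 is 14 (since 742 ≤ 814 < 855), so the first above is n = 15, value 855.

15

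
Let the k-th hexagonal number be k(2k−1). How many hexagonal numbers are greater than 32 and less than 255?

7

The n-th hexagonal number is n(2n−1).
Smallest index with value > 32: n = 5 (giving 45).
Largest index with value < 255: n = 11 (giving 231).
Indices 5 through 11: 7 terms.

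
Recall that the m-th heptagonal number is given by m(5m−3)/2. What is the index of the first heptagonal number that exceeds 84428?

Solve n(5n−3)/2 > 84428 for integer n.
The largest n with value ≤ 84428 is 184 (since 84364 ≤ 84428 < 85285), so the first above is n = 185, value 85285.

185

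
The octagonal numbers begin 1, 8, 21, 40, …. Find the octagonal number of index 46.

The 46th octagonal number is n(3n−2) with n = 46.
46·(3·46 − 2) = 46·136 = 6256.

6256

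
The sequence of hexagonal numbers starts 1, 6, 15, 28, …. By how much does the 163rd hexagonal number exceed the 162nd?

649

Consecutive hexagonal numbers differ by 4n − 3: here 4·163 − 3 = 649.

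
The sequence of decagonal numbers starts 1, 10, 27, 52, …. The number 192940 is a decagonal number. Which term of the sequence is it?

220

Set n(4n−3) = 192940, giving 4n² − 3n − 192940 = 0.
So n = (3 + 1757) / 8 = 1760/8 = 220.
Check: 220·(4·220 − 3) = 192940. ✓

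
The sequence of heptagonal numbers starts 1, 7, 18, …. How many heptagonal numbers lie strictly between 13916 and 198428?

208

The n-th heptagonal number is n(5n−3)/2.
Smallest index with value > 13916: n = 75 (giving 13950).
Largest index with value < 198428: n = 282 (giving 198387).
Indices 75 through 282: 208 terms.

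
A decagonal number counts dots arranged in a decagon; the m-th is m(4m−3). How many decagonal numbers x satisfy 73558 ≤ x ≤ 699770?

The n-th decagonal number is n(4n−3).
Smallest index with value ≥ 73558: n = 136 (giving 73576).
Largest index with value ≤ 699770: n = 418 (giving 697642).
Indices 136 through 418: 283 terms.

283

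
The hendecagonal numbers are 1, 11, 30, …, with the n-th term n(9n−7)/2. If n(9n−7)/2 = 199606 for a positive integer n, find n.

211

Set n(9n−7)/2 = 199606, giving 9n² − 7n − 399212 = 0.
The discriminant is 49 + 72·199606 = 14371681, and √14371681 = 3791.
So n = (7 + 3791) / 18 = 3798/18 = 211.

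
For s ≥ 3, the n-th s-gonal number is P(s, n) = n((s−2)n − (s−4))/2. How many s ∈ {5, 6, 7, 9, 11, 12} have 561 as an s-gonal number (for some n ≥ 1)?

2

s = 5: P(5, 19) = 532 and P(5, 20) = 590; 561 is not s-gonal.
s = 6: P(6, 17) = 561. ✓
s = 7: P(7, 15) = 540 and P(7, 16) = 616; 561 is not s-gonal.
s = 9: P(9, 13) = 559 and P(9, 14) = 651; 561 is not s-gonal.
s = 11: P(11, 11) = 506 and P(11, 12) = 606; 561 is not s-gonal.
s = 12: P(12, 11) = 561. ✓
Hits: s ∈ {6, 12} → 2.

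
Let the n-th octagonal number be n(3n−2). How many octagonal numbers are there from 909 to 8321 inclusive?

36

The n-th octagonal number is n(3n−2).
Smallest index with value ≥ 909: n = 18 (giving 936).
Largest index with value ≤ 8321: n = 53 (giving 8321).
Indices 18 through 53: 36 terms.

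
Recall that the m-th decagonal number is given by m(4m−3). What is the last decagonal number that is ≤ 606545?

604117

Solve n(4n−3) ≤ 606545 for integer n.
n = 389 gives 604117 ≤ 606545, while n = 390 gives 607230 > 606545; so the answer is 604117.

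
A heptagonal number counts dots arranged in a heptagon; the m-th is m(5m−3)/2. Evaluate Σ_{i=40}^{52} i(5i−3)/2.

68328

Σ i(5i−3)/2 = (5Σi² − 3Σi) / 2 over i = 40..52.
Σi = 1378 − 780 = 598 and Σi² = 48230 − 20540 = 27690.
(5·27690 − 3·598) / 2 = 136656/2 = 68328.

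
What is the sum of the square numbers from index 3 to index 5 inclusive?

50

Σ_{i=3}^{5} i² = 55 − 5 = 50.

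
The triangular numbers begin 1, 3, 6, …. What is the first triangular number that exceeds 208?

Solve n(n+1)/2 > 208 for integer n.
The largest n with value ≤ 208 is 19 (since 190 ≤ 208 < 210), so the first above is n = 20, value 210.

210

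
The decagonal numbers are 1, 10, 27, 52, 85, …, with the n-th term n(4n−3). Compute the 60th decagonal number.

The 60th decagonal number is n(4n−3) with n = 60.
60·(4·60 − 3) = 60·237 = 14220.

14220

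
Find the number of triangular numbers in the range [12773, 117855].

The n-th triangular number is n(n+1)/2.
Smallest index with value ≥ 12773: n = 160 (giving 12880).
Largest index with value ≤ 117855: n = 485 (giving 117855).
Indices 160 through 485: 326 terms.

326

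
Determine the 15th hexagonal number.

435

The 15th hexagonal number is n(2n−1) with n = 15.
15·(2·15 − 1) = 15·29 = 435.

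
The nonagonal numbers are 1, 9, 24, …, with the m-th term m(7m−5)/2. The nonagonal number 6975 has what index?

45

Set n(7n−5)/2 = 6975, giving 7n² − 5n − 13950 = 0.
So n = (5 + 625) / 14 = 630/14 = 45.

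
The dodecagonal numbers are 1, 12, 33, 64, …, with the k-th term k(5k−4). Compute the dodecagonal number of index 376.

705376

The 376th dodecagonal number is n(5n−4) with n = 376.
376·(5·376 − 4) = 376·1876 = 705376.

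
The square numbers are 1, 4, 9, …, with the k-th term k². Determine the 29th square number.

841

29² = 841.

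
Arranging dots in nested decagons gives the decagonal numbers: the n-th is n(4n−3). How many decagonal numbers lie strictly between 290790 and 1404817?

The n-th decagonal number is n(4n−3).
Smallest index with value > 290790: n = 271 (giving 292951).
Largest index with value < 1404817: n = 592 (giving 1400080).
Indices 271 through 592: 322 terms.

322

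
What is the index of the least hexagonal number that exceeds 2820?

Solve n(2n−1) > 2820 for integer n.
The largest n with value ≤ 2820 is 37 (since 2701 ≤ 2820 < 2850), so the first above is n = 38, value 2850.

38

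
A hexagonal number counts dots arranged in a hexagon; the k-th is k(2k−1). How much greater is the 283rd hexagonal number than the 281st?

283·(2·283 − 1) = 159895 and 281·(2·281 − 1) = 157641.
Difference: 159895 − 157641 = 2254.

2254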